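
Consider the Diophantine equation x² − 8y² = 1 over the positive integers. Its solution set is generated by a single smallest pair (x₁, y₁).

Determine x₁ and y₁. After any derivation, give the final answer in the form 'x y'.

3 1

[2; 1,4] for √8; ℓ=2 ⇒ convergent index 1
a_0=2:  p_0=2·1+0=2,  q_0=2·0+1=1
a_1=1:  p_1=1·2+1=3,  q_1=1·1+0=1
fundamental: x₁=3, y₁=1  (since 9 − 8·1 = 1)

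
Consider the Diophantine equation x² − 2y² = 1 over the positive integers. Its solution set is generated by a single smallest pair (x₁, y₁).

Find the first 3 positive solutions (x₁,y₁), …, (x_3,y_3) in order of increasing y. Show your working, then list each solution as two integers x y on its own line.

3 2
17 12
99 70

√2 → a₀=1, period (2); ℓ=1 odd so k=1
a_0=1:  p_0=1·1+0=1,  q_0=1·0+1=1
a_1=2:  p_1=2·1+1=3,  q_1=2·1+0=2
→ (3, 2).  Check: 3²=9, 2·2²=8, difference 1.
n=2: (3,2)∘(3,2) = (3·3+2·2·2, 3·2+2·3) = (17,12)
n=3: (17,12)∘(3,2) = (3·17+2·2·12, 3·12+2·17) = (99,70)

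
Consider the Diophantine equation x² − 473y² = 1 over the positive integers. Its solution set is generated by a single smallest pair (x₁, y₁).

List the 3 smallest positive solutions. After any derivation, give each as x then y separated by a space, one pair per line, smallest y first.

87 4
15137 696
2633751 121100

d=473: √d = [21; 1,2,1,42] (ℓ=4, even), read p_3/q_3
a_0=21:  p_0=21·1+0=21,  q_0=21·0+1=1
a_1=1:  p_1=1·21+1=22,  q_1=1·1+0=1
a_2=2:  p_2=2·22+21=65,  q_2=2·1+1=3
a_3=1:  p_3=1·65+22=87,  q_3=1·3+1=4
(x₁, y₁) = (87, 4);  87² − 473·4² = 1 ✓
k=2:  x_2 = 87·87+473·4·4 = 15137,  y_2 = 87·4+4·87 = 696
k=3:  x_3 = 87·15137+473·4·696 = 2633751,  y_3 = 87·696+4·15137 = 121100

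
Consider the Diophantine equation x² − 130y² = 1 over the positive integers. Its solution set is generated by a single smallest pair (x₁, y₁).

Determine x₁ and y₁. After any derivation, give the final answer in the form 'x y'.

√130 → a₀=11, period (2,2,22); ℓ=3 odd so k=5
i=0: a=11 ⇒ p=11, q=1
i=1: a=2 ⇒ p=23, q=2
i=2: a=2 ⇒ p=57, q=5
i=3: a=22 ⇒ p=1277, q=112
i=4: a=2 ⇒ p=2611, q=229
i=5: a=2 ⇒ p=6499, q=570
(x₁, y₁) = (6499, 570);  6499² − 130·570² = 1 ✓

6499 570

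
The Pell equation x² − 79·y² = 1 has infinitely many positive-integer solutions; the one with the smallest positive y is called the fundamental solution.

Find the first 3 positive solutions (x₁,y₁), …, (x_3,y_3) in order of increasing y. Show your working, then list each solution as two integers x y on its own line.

[8; 1,7,1,16] for √79; ℓ=4 ⇒ convergent index 3
a_0=8:  p_0=8·1+0=8,  q_0=8·0+1=1
…
a_2=7:  p_2=7·9+8=71,  q_2=7·1+1=8
a_3=1:  p_3=1·71+9=80,  q_3=1·8+1=9
fundamental: x₁=80, y₁=9  (since 6400 − 79·81 = 1)
n=2: (80,9)∘(80,9) = (80·80+79·9·9, 80·9+9·80) = (12799,1440)
n=3: (12799,1440)∘(80,9) = (80·12799+79·9·1440, 80·1440+9·12799) = (2047760,230391)

80 9
12799 1440
2047760 230391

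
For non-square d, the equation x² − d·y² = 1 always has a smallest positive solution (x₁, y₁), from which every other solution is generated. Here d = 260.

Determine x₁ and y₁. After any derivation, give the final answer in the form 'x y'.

d=260: √d = [16; 8,32] (ℓ=2, even), read p_1/q_1
i=0: a=16 ⇒ p=16, q=1
i=1: a=8 ⇒ p=129, q=8
fundamental: x₁=129, y₁=8  (since 16641 − 260·64 = 1)

129 8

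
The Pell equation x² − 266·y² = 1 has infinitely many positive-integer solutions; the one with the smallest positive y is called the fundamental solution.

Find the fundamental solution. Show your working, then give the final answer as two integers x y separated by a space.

[16; 3,4,3,32] for √266; ℓ=4 ⇒ convergent index 3
a_0=16:  p_0=16·1+0=16,  q_0=16·0+1=1
a_1=3:  p_1=3·16+1=49,  q_1=3·1+0=3
a_2=4:  p_2=4·49+16=212,  q_2=4·3+1=13
a_3=3:  p_3=3·212+49=685,  q_3=3·13+3=42
→ (685, 42).  Check: 685²=469225, 266·42²=469224, difference 1.

685 42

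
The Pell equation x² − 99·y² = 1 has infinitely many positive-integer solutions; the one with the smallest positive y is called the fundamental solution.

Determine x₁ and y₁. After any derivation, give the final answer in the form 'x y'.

√99 → a₀=9, period (1,18); ℓ=2 even so k=1
i=0: a=9 ⇒ p=9, q=1
i=1: a=1 ⇒ p=10, q=1
→ (10, 1).  Check: 10²=100, 99·1²=99, difference 1.

10 1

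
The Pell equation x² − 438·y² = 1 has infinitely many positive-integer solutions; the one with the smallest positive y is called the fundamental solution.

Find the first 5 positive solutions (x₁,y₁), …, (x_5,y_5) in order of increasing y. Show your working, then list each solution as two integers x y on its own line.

293 14
171697 8204
100614149 4807530
58959719617 2817204376
34550295081413 1650876956806

√438 → a₀=20, period (1,12,1,40); ℓ=4 even so k=3
k=0  a_k=20  p_k/q_k = 20/1
…
k=2  a_k=12  p_k/q_k = 272/13
k=3  a_k=1  p_k/q_k = 293/14
→ (293, 14).  Check: 293²=85849, 438·14²=85848, difference 1.
n=2: (293,14)∘(293,14) = (293·293+438·14·14, 293·14+14·293) = (171697,8204)
n=3: (171697,8204)∘(293,14) = (293·171697+438·14·8204, 293·8204+14·171697) = (100614149,4807530)
n=4: (100614149,4807530)∘(293,14) = (293·100614149+438·14·4807530, 293·4807530+14·100614149) = (58959719617,2817204376)
n=5: (58959719617,2817204376)∘(293,14) = (293·58959719617+438·14·2817204376, 293·2817204376+14·58959719617) = (34550295081413,1650876956806)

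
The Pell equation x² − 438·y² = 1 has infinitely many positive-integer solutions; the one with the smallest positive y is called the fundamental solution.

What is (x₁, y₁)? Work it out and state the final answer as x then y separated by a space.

293 14

√438 = [20; 1,12,1,40, …], period ℓ=4 (even) → k=3
i=0: a=20 ⇒ p=20, q=1
i=1: a=1 ⇒ p=21, q=1
i=2: a=12 ⇒ p=272, q=13
i=3: a=1 ⇒ p=293, q=14
(x₁, y₁) = (293, 14);  293² − 438·14² = 1 ✓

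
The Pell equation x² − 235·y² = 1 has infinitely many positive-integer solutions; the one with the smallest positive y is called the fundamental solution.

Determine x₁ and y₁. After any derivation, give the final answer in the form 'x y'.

46 3

d=235: √d = [15; 3,30] (ℓ=2, even), read p_1/q_1
i=0: a=15 ⇒ p=15, q=1
i=1: a=3 ⇒ p=46, q=3
(x₁, y₁) = (46, 3);  46² − 235·3² = 1 ✓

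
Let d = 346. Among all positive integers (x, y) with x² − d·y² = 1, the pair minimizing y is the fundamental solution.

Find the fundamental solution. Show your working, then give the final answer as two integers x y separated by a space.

√346 → a₀=18, period (1,1,1,1,36); ℓ=5 odd so k=9
i=0: a=18 ⇒ p=18, q=1
i=1: a=1 ⇒ p=19, q=1
…
i=3: a=1 ⇒ p=56, q=3
i=4: a=1 ⇒ p=93, q=5
i=5: a=36 ⇒ p=3404, q=183
…
i=8: a=1 ⇒ p=10398, q=559
i=9: a=1 ⇒ p=17299, q=930
→ (17299, 930).  Check: 17299²=299255401, 346·930²=299255400, difference 1.

17299 930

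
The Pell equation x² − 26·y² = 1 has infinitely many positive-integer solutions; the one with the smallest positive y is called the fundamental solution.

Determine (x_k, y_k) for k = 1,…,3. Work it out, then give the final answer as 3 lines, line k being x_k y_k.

51 10
5201 1020
530451 104030

√26 = [5; 10, …], period ℓ=1 (odd) → k=1
step 0: (5, 1)  from 5·(1,0) + (0,1)
step 1: (51, 10)  from 10·(5,1) + (1,0)
fundamental: x₁=51, y₁=10  (since 2601 − 26·100 = 1)
n=2: (51,10)∘(51,10) = (51·51+26·10·10, 51·10+10·51) = (5201,1020)
n=3: (5201,1020)∘(51,10) = (51·5201+26·10·1020, 51·1020+10·5201) = (530451,104030)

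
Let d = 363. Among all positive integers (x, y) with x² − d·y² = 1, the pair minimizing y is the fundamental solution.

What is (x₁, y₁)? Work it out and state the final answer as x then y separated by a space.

362 19

d=363: √d = [19; 19,38] (ℓ=2, even), read p_1/q_1
a_0=19:  p_0=19·1+0=19,  q_0=19·0+1=1
a_1=19:  p_1=19·19+1=362,  q_1=19·1+0=19
(x₁, y₁) = (362, 19);  362² − 363·19² = 1 ✓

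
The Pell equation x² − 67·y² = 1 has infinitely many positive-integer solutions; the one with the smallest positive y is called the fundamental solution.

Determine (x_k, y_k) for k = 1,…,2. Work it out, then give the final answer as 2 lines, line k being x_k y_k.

48842 5967
4771081927 582880428

[8; 5,2,1,1,7,1,1,2,5,16] for √67; ℓ=10 ⇒ convergent index 9
i=0: a=8 ⇒ p=8, q=1
i=1: a=5 ⇒ p=41, q=5
…
i=4: a=1 ⇒ p=221, q=27
i=5: a=7 ⇒ p=1678, q=205
…
i=8: a=2 ⇒ p=9053, q=1106
i=9: a=5 ⇒ p=48842, q=5967
→ (48842, 5967).  Check: 48842²=2385540964, 67·5967²=2385540963, difference 1.
(48842+5967√67)^2 = 4771081927 + 582880428√67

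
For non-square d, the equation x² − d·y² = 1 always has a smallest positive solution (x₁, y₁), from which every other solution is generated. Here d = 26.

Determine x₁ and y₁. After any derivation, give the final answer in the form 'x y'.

√26 → a₀=5, period (10); ℓ=1 odd so k=1
i=0: a=5 ⇒ p=5, q=1
i=1: a=10 ⇒ p=51, q=10
fundamental: x₁=51, y₁=10  (since 2601 − 26·100 = 1)

51 10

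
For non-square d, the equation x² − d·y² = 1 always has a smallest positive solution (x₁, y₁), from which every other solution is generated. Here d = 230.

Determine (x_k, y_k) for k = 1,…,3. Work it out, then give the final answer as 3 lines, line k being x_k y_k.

[15; 6,30] for √230; ℓ=2 ⇒ convergent index 1
k=0  a_k=15  p_k/q_k = 15/1
k=1  a_k=6  p_k/q_k = 91/6
(x₁, y₁) = (91, 6);  91² − 230·6² = 1 ✓
n=2: (91,6)∘(91,6) = (91·91+230·6·6, 91·6+6·91) = (16561,1092)
n=3: (16561,1092)∘(91,6) = (91·16561+230·6·1092, 91·1092+6·16561) = (3014011,198738)

91 6
16561 1092
3014011 198738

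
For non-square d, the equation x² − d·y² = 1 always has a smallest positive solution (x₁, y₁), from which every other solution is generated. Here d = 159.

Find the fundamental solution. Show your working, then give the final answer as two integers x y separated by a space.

1324 105

[12; 1,1,1,1,3,1,1,1,1,24] for √159; ℓ=10 ⇒ convergent index 9
a_0=12:  p_0=12·1+0=12,  q_0=12·0+1=1
a_1=1:  p_1=1·12+1=13,  q_1=1·1+0=1
a_2=1:  p_2=1·13+12=25,  q_2=1·1+1=2
a_3=1:  p_3=1·25+13=38,  q_3=1·2+1=3
a_4=1:  p_4=1·38+25=63,  q_4=1·3+2=5
a_5=3:  p_5=3·63+38=227,  q_5=3·5+3=18
…
a_7=1:  p_7=1·290+227=517,  q_7=1·23+18=41
a_8=1:  p_8=1·517+290=807,  q_8=1·41+23=64
a_9=1:  p_9=1·807+517=1324,  q_9=1·64+41=105
(x₁, y₁) = (1324, 105);  1324² − 159·105² = 1 ✓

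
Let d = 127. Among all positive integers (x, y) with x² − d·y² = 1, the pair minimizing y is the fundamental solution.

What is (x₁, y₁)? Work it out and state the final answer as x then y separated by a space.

[11; 3,1,2,2,7,11,7,2,2,1,3,22] for √127; ℓ=12 ⇒ convergent index 11
k=0  a_k=11  p_k/q_k = 11/1
k=1  a_k=3  p_k/q_k = 34/3
k=2  a_k=1  p_k/q_k = 45/4
k=3  a_k=2  p_k/q_k = 124/11
…
k=5  a_k=7  p_k/q_k = 2175/193
k=6  a_k=11  p_k/q_k = 24218/2149
…
k=8  a_k=2  p_k/q_k = 367620/32621
k=9  a_k=2  p_k/q_k = 906941/80478
k=10  a_k=1  p_k/q_k = 1274561/113099
k=11  a_k=3  p_k/q_k = 4730624/419775
→ (4730624, 419775).  Check: 4730624²=22378803429376, 127·419775²=22378803429375, difference 1.

4730624 419775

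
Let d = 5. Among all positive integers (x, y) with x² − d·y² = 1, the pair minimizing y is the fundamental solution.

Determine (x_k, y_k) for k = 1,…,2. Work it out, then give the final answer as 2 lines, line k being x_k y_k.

9 4
161 72

√5 → a₀=2, period (4); ℓ=1 odd so k=1
step 0: (2, 1)  from 2·(1,0) + (0,1)
step 1: (9, 4)  from 4·(2,1) + (1,0)
→ (9, 4).  Check: 9²=81, 5·4²=80, difference 1.
k=2:  x_2 = 9·9+5·4·4 = 161,  y_2 = 9·4+4·9 = 72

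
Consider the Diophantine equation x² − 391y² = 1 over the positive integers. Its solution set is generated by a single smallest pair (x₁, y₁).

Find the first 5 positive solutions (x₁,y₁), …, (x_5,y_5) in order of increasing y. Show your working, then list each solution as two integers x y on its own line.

7338680 371133
107712448284799 5447252648880
1580934379957370111960 79951288138564985667
23203943031010998074028940801 1173473838473442730776750240
340572625285638001757449457184853400 17223497977856489447705304337580733

√391 = [19; 1,3,2,2,1,…,3,1,38, …], period ℓ=16 (even) → k=15
a_0=19:  p_0=19·1+0=19,  q_0=19·0+1=1
…
a_2=3:  p_2=3·20+19=79,  q_2=3·1+1=4
…
a_4=2:  p_4=2·178+79=435,  q_4=2·9+4=22
…
a_7=2:  p_7=2·1048+613=2709,  q_7=2·53+31=137
…
a_9=2:  p_9=2·52519+2709=107747,  q_9=2·2656+137=5449
…
a_11=1:  p_11=1·160266+107747=268013,  q_11=1·8105+5449=13554
a_12=2:  p_12=2·268013+160266=696292,  q_12=2·13554+8105=35213
…
a_14=3:  p_14=3·1660597+696292=5678083,  q_14=3·83980+35213=287153
a_15=1:  p_15=1·5678083+1660597=7338680,  q_15=1·287153+83980=371133
→ (7338680, 371133).  Check: 7338680²=53856224142400, 391·371133²=53856224142399, difference 1.
(7338680+371133√391)^2 = 107712448284799 + 5447252648880√391
(7338680+371133√391)^3 = 1580934379957370111960 + 79951288138564985667√391
(7338680+371133√391)^4 = 23203943031010998074028940801 + 1173473838473442730776750240√391
(7338680+371133√391)^5 = 340572625285638001757449457184853400 + 17223497977856489447705304337580733√391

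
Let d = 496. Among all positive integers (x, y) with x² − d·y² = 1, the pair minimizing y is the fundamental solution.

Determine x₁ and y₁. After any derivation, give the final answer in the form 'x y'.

4620799 207480

[22; 3,1,2,4,1,…,1,3,44] for √496; ℓ=16 ⇒ convergent index 15
i=0: a=22 ⇒ p=22, q=1
i=1: a=3 ⇒ p=67, q=3
…
i=3: a=2 ⇒ p=245, q=11
…
i=5: a=1 ⇒ p=1314, q=59
i=6: a=1 ⇒ p=2383, q=107
i=7: a=2 ⇒ p=6080, q=273
i=8: a=2 ⇒ p=14543, q=653
i=9: a=2 ⇒ p=35166, q=1579
…
i=12: a=4 ⇒ p=389209, q=17476
i=13: a=2 ⇒ p=863293, q=38763
i=14: a=1 ⇒ p=1252502, q=56239
i=15: a=3 ⇒ p=4620799, q=207480
(x₁, y₁) = (4620799, 207480);  4620799² − 496·207480² = 1 ✓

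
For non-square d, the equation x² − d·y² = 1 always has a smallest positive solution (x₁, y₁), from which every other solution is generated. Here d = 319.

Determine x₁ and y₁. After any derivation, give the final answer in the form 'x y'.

12901780 722361

[17; 1,6,5,1,4,…,6,1,34] for √319; ℓ=14 ⇒ convergent index 13
a_0=17:  p_0=17·1+0=17,  q_0=17·0+1=1
…
a_2=6:  p_2=6·18+17=125,  q_2=6·1+1=7
a_3=5:  p_3=5·125+18=643,  q_3=5·7+1=36
…
a_6=3:  p_6=3·3715+768=11913,  q_6=3·208+43=667
a_7=1:  p_7=1·11913+3715=15628,  q_7=1·667+208=875
…
a_9=4:  p_9=4·58797+15628=250816,  q_9=4·3292+875=14043
a_10=1:  p_10=1·250816+58797=309613,  q_10=1·14043+3292=17335
a_11=5:  p_11=5·309613+250816=1798881,  q_11=5·17335+14043=100718
a_12=6:  p_12=6·1798881+309613=11102899,  q_12=6·100718+17335=621643
a_13=1:  p_13=1·11102899+1798881=12901780,  q_13=1·621643+100718=722361
(x₁, y₁) = (12901780, 722361);  12901780² − 319·722361² = 1 ✓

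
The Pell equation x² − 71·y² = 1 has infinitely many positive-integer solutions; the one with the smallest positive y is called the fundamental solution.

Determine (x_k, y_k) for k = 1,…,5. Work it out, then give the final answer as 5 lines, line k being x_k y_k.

3480 413
24220799 2874480
168576757560 20006380387
1173294208396801 139244404619040
8166127521864977400 969141036142138013

√71 → a₀=8, period (2,2,1,7,1,2,2,16); ℓ=8 even so k=7
a_0=8:  p_0=8·1+0=8,  q_0=8·0+1=1
a_1=2:  p_1=2·8+1=17,  q_1=2·1+0=2
a_2=2:  p_2=2·17+8=42,  q_2=2·2+1=5
a_3=1:  p_3=1·42+17=59,  q_3=1·5+2=7
a_4=7:  p_4=7·59+42=455,  q_4=7·7+5=54
a_5=1:  p_5=1·455+59=514,  q_5=1·54+7=61
a_6=2:  p_6=2·514+455=1483,  q_6=2·61+54=176
a_7=2:  p_7=2·1483+514=3480,  q_7=2·176+61=413
→ (3480, 413).  Check: 3480²=12110400, 71·413²=12110399, difference 1.
k=2:  x_2 = 3480·3480+71·413·413 = 24220799,  y_2 = 3480·413+413·3480 = 2874480
k=3:  x_3 = 3480·24220799+71·413·2874480 = 168576757560,  y_3 = 3480·2874480+413·24220799 = 20006380387
k=4:  x_4 = 3480·168576757560+71·413·20006380387 = 1173294208396801,  y_4 = 3480·20006380387+413·168576757560 = 139244404619040
k=5:  x_5 = 3480·1173294208396801+71·413·139244404619040 = 8166127521864977400,  y_5 = 3480·139244404619040+413·1173294208396801 = 969141036142138013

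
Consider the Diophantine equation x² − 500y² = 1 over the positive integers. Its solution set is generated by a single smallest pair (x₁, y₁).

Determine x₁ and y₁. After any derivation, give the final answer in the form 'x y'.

d=500: √d = [22; 2,1,3,2,1,…,1,2,44] (ℓ=14, even), read p_13/q_13
a_0=22:  p_0=22·1+0=22,  q_0=22·0+1=1
…
a_11=3:  p_11=3·76317+30254=259205,  q_11=3·3413+1353=11592
a_12=1:  p_12=1·259205+76317=335522,  q_12=1·11592+3413=15005
a_13=2:  p_13=2·335522+259205=930249,  q_13=2·15005+11592=41602
(x₁, y₁) = (930249, 41602);  930249² − 500·41602² = 1 ✓

930249 41602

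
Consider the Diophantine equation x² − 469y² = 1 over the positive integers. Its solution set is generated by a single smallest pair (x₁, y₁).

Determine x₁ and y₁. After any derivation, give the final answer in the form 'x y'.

137215 6336

√469 → a₀=21, period (1,1,1,10,6,10,1,1,1,42); ℓ=10 even so k=9
k=0  a_k=21  p_k/q_k = 21/1
k=1  a_k=1  p_k/q_k = 22/1
…
k=3  a_k=1  p_k/q_k = 65/3
k=4  a_k=10  p_k/q_k = 693/32
k=5  a_k=6  p_k/q_k = 4223/195
…
k=7  a_k=1  p_k/q_k = 47146/2177
k=8  a_k=1  p_k/q_k = 90069/4159
k=9  a_k=1  p_k/q_k = 137215/6336
→ (137215, 6336).  Check: 137215²=18827956225, 469·6336²=18827956224, difference 1.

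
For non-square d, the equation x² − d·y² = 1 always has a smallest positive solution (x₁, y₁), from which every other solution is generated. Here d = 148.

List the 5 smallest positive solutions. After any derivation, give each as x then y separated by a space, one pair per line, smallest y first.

d=148: √d = [12; 6,24] (ℓ=2, even), read p_1/q_1
step 0: (12, 1)  from 12·(1,0) + (0,1)
step 1: (73, 6)  from 6·(12,1) + (1,0)
→ (73, 6).  Check: 73²=5329, 148·6²=5328, difference 1.
k=2:  x_2 = 73·73+148·6·6 = 10657,  y_2 = 73·6+6·73 = 876
k=3:  x_3 = 73·10657+148·6·876 = 1555849,  y_3 = 73·876+6·10657 = 127890
k=4:  x_4 = 73·1555849+148·6·127890 = 227143297,  y_4 = 73·127890+6·1555849 = 18671064
k=5:  x_5 = 73·227143297+148·6·18671064 = 33161365513,  y_5 = 73·18671064+6·227143297 = 2725847454

73 6
10657 876
1555849 127890
227143297 18671064
33161365513 2725847454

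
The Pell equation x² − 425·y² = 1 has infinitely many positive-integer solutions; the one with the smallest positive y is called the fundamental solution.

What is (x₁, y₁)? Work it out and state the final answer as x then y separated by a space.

[20; 1,1,1,1,1,1,40] for √425; ℓ=7 ⇒ convergent index 13
i=0: a=20 ⇒ p=20, q=1
i=1: a=1 ⇒ p=21, q=1
…
i=3: a=1 ⇒ p=62, q=3
…
i=6: a=1 ⇒ p=268, q=13
…
i=10: a=1 ⇒ p=33191, q=1610
i=11: a=1 ⇒ p=55229, q=2679
i=12: a=1 ⇒ p=88420, q=4289
i=13: a=1 ⇒ p=143649, q=6968
→ (143649, 6968).  Check: 143649²=20635035201, 425·6968²=20635035200, difference 1.

143649 6968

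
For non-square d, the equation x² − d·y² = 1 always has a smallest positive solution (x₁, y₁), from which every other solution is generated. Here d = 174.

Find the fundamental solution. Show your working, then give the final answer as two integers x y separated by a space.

√174 = [13; 5,4,5,26, …], period ℓ=4 (even) → k=3
step 0: (13, 1)  from 13·(1,0) + (0,1)
…
step 2: (277, 21)  from 4·(66,5) + (13,1)
step 3: (1451, 110)  from 5·(277,21) + (66,5)
→ (1451, 110).  Check: 1451²=2105401, 174·110²=2105400, difference 1.

1451 110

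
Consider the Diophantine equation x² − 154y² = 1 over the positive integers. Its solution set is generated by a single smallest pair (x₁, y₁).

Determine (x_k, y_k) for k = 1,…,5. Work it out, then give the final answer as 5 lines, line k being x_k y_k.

21295 1716
906954049 73084440
38627172925615 3112666297884
1645131293994988801 132568457553795120
70066141772619400108975 5646090604103467862916

[12; 2,2,3,1,2,1,3,2,2,24] for √154; ℓ=10 ⇒ convergent index 9
i=0: a=12 ⇒ p=12, q=1
i=1: a=2 ⇒ p=25, q=2
i=2: a=2 ⇒ p=62, q=5
…
i=4: a=1 ⇒ p=273, q=22
i=5: a=2 ⇒ p=757, q=61
i=6: a=1 ⇒ p=1030, q=83
i=7: a=3 ⇒ p=3847, q=310
i=8: a=2 ⇒ p=8724, q=703
i=9: a=2 ⇒ p=21295, q=1716
fundamental: x₁=21295, y₁=1716  (since 453477025 − 154·2944656 = 1)
k=2:  x_2 = 21295·21295+154·1716·1716 = 906954049,  y_2 = 21295·1716+1716·21295 = 73084440
k=3:  x_3 = 21295·906954049+154·1716·73084440 = 38627172925615,  y_3 = 21295·73084440+1716·906954049 = 3112666297884
k=4:  x_4 = 21295·38627172925615+154·1716·3112666297884 = 1645131293994988801,  y_4 = 21295·3112666297884+1716·38627172925615 = 132568457553795120
k=5:  x_5 = 21295·1645131293994988801+154·1716·132568457553795120 = 70066141772619400108975,  y_5 = 21295·132568457553795120+1716·1645131293994988801 = 5646090604103467862916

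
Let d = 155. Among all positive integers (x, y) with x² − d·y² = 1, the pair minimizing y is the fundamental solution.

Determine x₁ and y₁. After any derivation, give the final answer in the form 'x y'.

249 20

[12; 2,4,2,24] for √155; ℓ=4 ⇒ convergent index 3
k=0  a_k=12  p_k/q_k = 12/1
k=1  a_k=2  p_k/q_k = 25/2
k=2  a_k=4  p_k/q_k = 112/9
k=3  a_k=2  p_k/q_k = 249/20
(x₁, y₁) = (249, 20);  249² − 155·20² = 1 ✓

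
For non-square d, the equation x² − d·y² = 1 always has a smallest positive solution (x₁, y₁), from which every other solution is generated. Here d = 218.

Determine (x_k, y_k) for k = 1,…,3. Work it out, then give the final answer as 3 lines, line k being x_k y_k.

126003 8534
31753512017 2150619204
8002075549230099 541968943114690

√218 = [14; 1,3,3,1,28, …], period ℓ=5 (odd) → k=9
step 0: (14, 1)  from 14·(1,0) + (0,1)
…
step 2: (59, 4)  from 3·(15,1) + (14,1)
…
step 4: (251, 17)  from 1·(192,13) + (59,4)
step 5: (7220, 489)  from 28·(251,17) + (192,13)
step 6: (7471, 506)  from 1·(7220,489) + (251,17)
step 7: (29633, 2007)  from 3·(7471,506) + (7220,489)
step 8: (96370, 6527)  from 3·(29633,2007) + (7471,506)
step 9: (126003, 8534)  from 1·(96370,6527) + (29633,2007)
→ (126003, 8534).  Check: 126003²=15876756009, 218·8534²=15876756008, difference 1.
n=2: (126003,8534)∘(126003,8534) = (126003·126003+218·8534·8534, 126003·8534+8534·126003) = (31753512017,2150619204)
n=3: (31753512017,2150619204)∘(126003,8534) = (126003·31753512017+218·8534·2150619204, 126003·2150619204+8534·31753512017) = (8002075549230099,541968943114690)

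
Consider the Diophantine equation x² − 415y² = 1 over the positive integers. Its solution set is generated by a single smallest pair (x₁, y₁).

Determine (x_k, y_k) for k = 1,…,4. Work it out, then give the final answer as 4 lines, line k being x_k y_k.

18412804 903849
678062702284831 33284788965192
24970071273761872339444 1225732590794885332887
919538056459614718055705397121 45138347901436822389057205104

√415 → a₀=20, period (2,1,2,4,6,…,1,2,40); ℓ=16 even so k=15
i=0: a=20 ⇒ p=20, q=1
i=1: a=2 ⇒ p=41, q=2
i=2: a=1 ⇒ p=61, q=3
…
i=12: a=4 ⇒ p=2110961, q=103623
i=13: a=2 ⇒ p=4730294, q=232201
i=14: a=1 ⇒ p=6841255, q=335824
i=15: a=2 ⇒ p=18412804, q=903849
(x₁, y₁) = (18412804, 903849);  18412804² − 415·903849² = 1 ✓
k=2:  x_2 = 18412804·18412804+415·903849·903849 = 678062702284831,  y_2 = 18412804·903849+903849·18412804 = 33284788965192
k=3:  x_3 = 18412804·678062702284831+415·903849·33284788965192 = 24970071273761872339444,  y_3 = 18412804·33284788965192+903849·678062702284831 = 1225732590794885332887
k=4:  x_4 = 18412804·24970071273761872339444+415·903849·1225732590794885332887 = 919538056459614718055705397121,  y_4 = 18412804·1225732590794885332887+903849·24970071273761872339444 = 45138347901436822389057205104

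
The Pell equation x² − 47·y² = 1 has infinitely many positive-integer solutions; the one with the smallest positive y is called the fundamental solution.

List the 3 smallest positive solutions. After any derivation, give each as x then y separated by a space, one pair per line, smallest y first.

d=47: √d = [6; 1,5,1,12] (ℓ=4, even), read p_3/q_3
a_0=6:  p_0=6·1+0=6,  q_0=6·0+1=1
a_1=1:  p_1=1·6+1=7,  q_1=1·1+0=1
a_2=5:  p_2=5·7+6=41,  q_2=5·1+1=6
a_3=1:  p_3=1·41+7=48,  q_3=1·6+1=7
→ (48, 7).  Check: 48²=2304, 47·7²=2303, difference 1.
k=2:  x_2 = 48·48+47·7·7 = 4607,  y_2 = 48·7+7·48 = 672
k=3:  x_3 = 48·4607+47·7·672 = 442224,  y_3 = 48·672+7·4607 = 64505

48 7
4607 672
442224 64505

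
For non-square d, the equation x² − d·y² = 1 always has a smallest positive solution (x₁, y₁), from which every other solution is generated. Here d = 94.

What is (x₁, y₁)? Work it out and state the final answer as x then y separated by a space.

[9; 1,2,3,1,1,…,2,1,18] for √94; ℓ=16 ⇒ convergent index 15
i=0: a=9 ⇒ p=9, q=1
…
i=2: a=2 ⇒ p=29, q=3
…
i=4: a=1 ⇒ p=126, q=13
…
i=7: a=1 ⇒ p=1464, q=151
…
i=9: a=1 ⇒ p=14417, q=1487
…
i=12: a=1 ⇒ p=184493, q=19029
…
i=14: a=2 ⇒ p=1490361, q=153719
i=15: a=1 ⇒ p=2143295, q=221064
(x₁, y₁) = (2143295, 221064);  2143295² − 94·221064² = 1 ✓

2143295 221064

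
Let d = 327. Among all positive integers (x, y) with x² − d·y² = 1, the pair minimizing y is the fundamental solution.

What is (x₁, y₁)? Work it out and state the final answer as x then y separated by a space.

d=327: √d = [18; 12,36] (ℓ=2, even), read p_1/q_1
k=0  a_k=18  p_k/q_k = 18/1
k=1  a_k=12  p_k/q_k = 217/12
fundamental: x₁=217, y₁=12  (since 47089 − 327·144 = 1)

217 12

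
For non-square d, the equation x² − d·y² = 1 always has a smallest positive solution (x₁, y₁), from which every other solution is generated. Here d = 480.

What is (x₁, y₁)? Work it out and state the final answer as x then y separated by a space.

[21; 1,9,1,42] for √480; ℓ=4 ⇒ convergent index 3
i=0: a=21 ⇒ p=21, q=1
i=1: a=1 ⇒ p=22, q=1
i=2: a=9 ⇒ p=219, q=10
i=3: a=1 ⇒ p=241, q=11
→ (241, 11).  Check: 241²=58081, 480·11²=58080, difference 1.

241 11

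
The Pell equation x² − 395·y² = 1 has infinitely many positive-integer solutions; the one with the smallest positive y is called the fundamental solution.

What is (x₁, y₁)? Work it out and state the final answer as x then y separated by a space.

d=395: √d = [19; 1,6,1,38] (ℓ=4, even), read p_3/q_3
a_0=19:  p_0=19·1+0=19,  q_0=19·0+1=1
…
a_2=6:  p_2=6·20+19=139,  q_2=6·1+1=7
a_3=1:  p_3=1·139+20=159,  q_3=1·7+1=8
fundamental: x₁=159, y₁=8  (since 25281 − 395·64 = 1)

159 8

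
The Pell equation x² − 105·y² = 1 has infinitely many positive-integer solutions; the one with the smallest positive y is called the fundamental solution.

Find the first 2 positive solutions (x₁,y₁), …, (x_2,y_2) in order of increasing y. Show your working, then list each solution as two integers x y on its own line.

√105 = [10; 4,20, …], period ℓ=2 (even) → k=1
step 0: (10, 1)  from 10·(1,0) + (0,1)
step 1: (41, 4)  from 4·(10,1) + (1,0)
fundamental: x₁=41, y₁=4  (since 1681 − 105·16 = 1)
(41+4√105)^2 = 3361 + 328√105

41 4
3361 328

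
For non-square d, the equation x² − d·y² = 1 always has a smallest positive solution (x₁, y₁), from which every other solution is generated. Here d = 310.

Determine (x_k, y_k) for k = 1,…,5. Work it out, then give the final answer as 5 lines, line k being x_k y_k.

848719 48204
1440647881921 81823301352
2445410459391369679 138889981000287972
4150932639366927117300481 235757131569084991314384
7045950797499272621676902497999 400183113896225599505705060220

[17; 1,1,1,1,5,…,1,1,34] for √310; ℓ=16 ⇒ convergent index 15
k=0  a_k=17  p_k/q_k = 17/1
k=1  a_k=1  p_k/q_k = 18/1
…
k=5  a_k=5  p_k/q_k = 493/28
k=6  a_k=3  p_k/q_k = 1567/89
…
k=9  a_k=1  p_k/q_k = 7747/440
k=10  a_k=3  p_k/q_k = 28928/1643
k=11  a_k=5  p_k/q_k = 152387/8655
…
k=14  a_k=1  p_k/q_k = 515017/29251
k=15  a_k=1  p_k/q_k = 848719/48204
(x₁, y₁) = (848719, 48204);  848719² − 310·48204² = 1 ✓
n=2: (848719,48204)∘(848719,48204) = (848719·848719+310·48204·48204, 848719·48204+48204·848719) = (1440647881921,81823301352)
n=3: (1440647881921,81823301352)∘(848719,48204) = (848719·1440647881921+310·48204·81823301352, 848719·81823301352+48204·1440647881921) = (2445410459391369679,138889981000287972)
n=4: (2445410459391369679,138889981000287972)∘(848719,48204) = (848719·2445410459391369679+310·48204·138889981000287972, 848719·138889981000287972+48204·2445410459391369679) = (4150932639366927117300481,235757131569084991314384)
n=5: (4150932639366927117300481,235757131569084991314384)∘(848719,48204) = (848719·4150932639366927117300481+310·48204·235757131569084991314384, 848719·235757131569084991314384+48204·4150932639366927117300481) = (7045950797499272621676902497999,400183113896225599505705060220)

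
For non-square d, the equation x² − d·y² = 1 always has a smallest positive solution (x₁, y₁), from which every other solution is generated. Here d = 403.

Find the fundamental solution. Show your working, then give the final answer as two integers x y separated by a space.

√403 → a₀=20, period (13,2,1,3,1,3,1,2,13,40); ℓ=10 even so k=9
a_0=20:  p_0=20·1+0=20,  q_0=20·0+1=1
a_1=13:  p_1=13·20+1=261,  q_1=13·1+0=13
a_2=2:  p_2=2·261+20=542,  q_2=2·13+1=27
…
a_4=3:  p_4=3·803+542=2951,  q_4=3·40+27=147
a_5=1:  p_5=1·2951+803=3754,  q_5=1·147+40=187
a_6=3:  p_6=3·3754+2951=14213,  q_6=3·187+147=708
a_7=1:  p_7=1·14213+3754=17967,  q_7=1·708+187=895
a_8=2:  p_8=2·17967+14213=50147,  q_8=2·895+708=2498
a_9=13:  p_9=13·50147+17967=669878,  q_9=13·2498+895=33369
fundamental: x₁=669878, y₁=33369  (since 448736534884 − 403·1113490161 = 1)

669878 33369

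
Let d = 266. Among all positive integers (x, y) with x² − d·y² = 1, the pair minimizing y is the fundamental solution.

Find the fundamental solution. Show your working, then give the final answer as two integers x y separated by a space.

[16; 3,4,3,32] for √266; ℓ=4 ⇒ convergent index 3
k=0  a_k=16  p_k/q_k = 16/1
k=1  a_k=3  p_k/q_k = 49/3
k=2  a_k=4  p_k/q_k = 212/13
k=3  a_k=3  p_k/q_k = 685/42
fundamental: x₁=685, y₁=42  (since 469225 − 266·1764 = 1)

685 42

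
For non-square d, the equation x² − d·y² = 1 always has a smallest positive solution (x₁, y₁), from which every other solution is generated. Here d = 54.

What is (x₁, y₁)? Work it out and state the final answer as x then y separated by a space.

√54 → a₀=7, period (2,1,6,1,2,14); ℓ=6 even so k=5
step 0: (7, 1)  from 7·(1,0) + (0,1)
…
step 2: (22, 3)  from 1·(15,2) + (7,1)
…
step 4: (169, 23)  from 1·(147,20) + (22,3)
step 5: (485, 66)  from 2·(169,23) + (147,20)
→ (485, 66).  Check: 485²=235225, 54·66²=235224, difference 1.

485 66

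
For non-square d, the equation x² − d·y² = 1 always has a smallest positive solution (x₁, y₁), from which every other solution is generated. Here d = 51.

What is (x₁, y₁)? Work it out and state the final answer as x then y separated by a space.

√51 → a₀=7, period (7,14); ℓ=2 even so k=1
i=0: a=7 ⇒ p=7, q=1
i=1: a=7 ⇒ p=50, q=7
→ (50, 7).  Check: 50²=2500, 51·7²=2499, difference 1.

50 7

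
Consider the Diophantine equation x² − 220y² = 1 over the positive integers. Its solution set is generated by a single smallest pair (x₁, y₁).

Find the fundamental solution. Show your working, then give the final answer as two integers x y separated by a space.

d=220: √d = [14; 1,4,1,28] (ℓ=4, even), read p_3/q_3
k=0  a_k=14  p_k/q_k = 14/1
…
k=2  a_k=4  p_k/q_k = 74/5
k=3  a_k=1  p_k/q_k = 89/6
fundamental: x₁=89, y₁=6  (since 7921 − 220·36 = 1)

89 6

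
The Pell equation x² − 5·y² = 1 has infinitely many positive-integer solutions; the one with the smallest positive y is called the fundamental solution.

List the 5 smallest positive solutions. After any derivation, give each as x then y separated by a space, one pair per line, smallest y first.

9 4
161 72
2889 1292
51841 23184
930249 416020

[2; 4] for √5; ℓ=1 ⇒ convergent index 1
step 0: (2, 1)  from 2·(1,0) + (0,1)
step 1: (9, 4)  from 4·(2,1) + (1,0)
(x₁, y₁) = (9, 4);  9² − 5·4² = 1 ✓
n=2: (9,4)∘(9,4) = (9·9+5·4·4, 9·4+4·9) = (161,72)
n=3: (161,72)∘(9,4) = (9·161+5·4·72, 9·72+4·161) = (2889,1292)
n=4: (2889,1292)∘(9,4) = (9·2889+5·4·1292, 9·1292+4·2889) = (51841,23184)
n=5: (51841,23184)∘(9,4) = (9·51841+5·4·23184, 9·23184+4·51841) = (930249,416020)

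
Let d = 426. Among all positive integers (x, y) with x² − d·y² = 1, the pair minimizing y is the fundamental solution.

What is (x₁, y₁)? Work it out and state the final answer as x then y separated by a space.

√426 → a₀=20, period (1,1,1,3,2,6,2,3,1,1,1,40); ℓ=12 even so k=11
i=0: a=20 ⇒ p=20, q=1
i=1: a=1 ⇒ p=21, q=1
…
i=3: a=1 ⇒ p=62, q=3
…
i=5: a=2 ⇒ p=516, q=25
i=6: a=6 ⇒ p=3323, q=161
i=7: a=2 ⇒ p=7162, q=347
…
i=10: a=1 ⇒ p=56780, q=2751
i=11: a=1 ⇒ p=88751, q=4300
(x₁, y₁) = (88751, 4300);  88751² − 426·4300² = 1 ✓

88751 4300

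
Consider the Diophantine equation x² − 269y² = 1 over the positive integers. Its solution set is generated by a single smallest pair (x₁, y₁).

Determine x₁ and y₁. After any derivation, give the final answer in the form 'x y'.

√269 = [16; 2,2,32, …], period ℓ=3 (odd) → k=5
k=0  a_k=16  p_k/q_k = 16/1
k=1  a_k=2  p_k/q_k = 33/2
…
k=4  a_k=2  p_k/q_k = 5396/329
k=5  a_k=2  p_k/q_k = 13449/820
(x₁, y₁) = (13449, 820);  13449² − 269·820² = 1 ✓

13449 820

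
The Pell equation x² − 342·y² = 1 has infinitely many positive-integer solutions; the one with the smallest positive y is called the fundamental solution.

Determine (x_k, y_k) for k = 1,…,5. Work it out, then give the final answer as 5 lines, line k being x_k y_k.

[18; 2,36] for √342; ℓ=2 ⇒ convergent index 1
i=0: a=18 ⇒ p=18, q=1
i=1: a=2 ⇒ p=37, q=2
fundamental: x₁=37, y₁=2  (since 1369 − 342·4 = 1)
n=2: (37,2)∘(37,2) = (37·37+342·2·2, 37·2+2·37) = (2737,148)
n=3: (2737,148)∘(37,2) = (37·2737+342·2·148, 37·148+2·2737) = (202501,10950)
n=4: (202501,10950)∘(37,2) = (37·202501+342·2·10950, 37·10950+2·202501) = (14982337,810152)
n=5: (14982337,810152)∘(37,2) = (37·14982337+342·2·810152, 37·810152+2·14982337) = (1108490437,59940298)

37 2
2737 148
202501 10950
14982337 810152
1108490437 59940298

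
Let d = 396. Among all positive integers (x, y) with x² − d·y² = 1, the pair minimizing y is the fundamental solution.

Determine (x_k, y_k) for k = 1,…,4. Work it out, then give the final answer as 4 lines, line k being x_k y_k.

√396 → a₀=19, period (1,8,1,38); ℓ=4 even so k=3
step 0: (19, 1)  from 19·(1,0) + (0,1)
…
step 2: (179, 9)  from 8·(20,1) + (19,1)
step 3: (199, 10)  from 1·(179,9) + (20,1)
(x₁, y₁) = (199, 10);  199² − 396·10² = 1 ✓
n=2: (199,10)∘(199,10) = (199·199+396·10·10, 199·10+10·199) = (79201,3980)
n=3: (79201,3980)∘(199,10) = (199·79201+396·10·3980, 199·3980+10·79201) = (31521799,1584030)
n=4: (31521799,1584030)∘(199,10) = (199·31521799+396·10·1584030, 199·1584030+10·31521799) = (12545596801,630439960)

199 10
79201 3980
31521799 1584030
12545596801 630439960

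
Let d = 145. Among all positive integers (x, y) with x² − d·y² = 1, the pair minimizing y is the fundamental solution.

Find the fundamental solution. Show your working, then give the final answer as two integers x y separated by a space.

289 24

[12; 24] for √145; ℓ=1 ⇒ convergent index 1
a_0=12:  p_0=12·1+0=12,  q_0=12·0+1=1
a_1=24:  p_1=24·12+1=289,  q_1=24·1+0=24
(x₁, y₁) = (289, 24);  289² − 145·24² = 1 ✓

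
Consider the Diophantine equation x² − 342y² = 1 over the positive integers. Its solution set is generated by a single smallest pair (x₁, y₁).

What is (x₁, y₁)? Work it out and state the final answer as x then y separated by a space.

√342 = [18; 2,36, …], period ℓ=2 (even) → k=1
i=0: a=18 ⇒ p=18, q=1
i=1: a=2 ⇒ p=37, q=2
fundamental: x₁=37, y₁=2  (since 1369 − 342·4 = 1)

37 2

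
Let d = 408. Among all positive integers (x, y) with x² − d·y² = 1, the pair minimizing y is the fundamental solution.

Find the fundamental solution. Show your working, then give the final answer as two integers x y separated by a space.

√408 = [20; 5,40, …], period ℓ=2 (even) → k=1
step 0: (20, 1)  from 20·(1,0) + (0,1)
step 1: (101, 5)  from 5·(20,1) + (1,0)
(x₁, y₁) = (101, 5);  101² − 408·5² = 1 ✓

101 5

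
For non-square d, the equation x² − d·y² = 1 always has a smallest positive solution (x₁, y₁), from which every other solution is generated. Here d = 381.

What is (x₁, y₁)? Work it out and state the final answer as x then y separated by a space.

√381 → a₀=19, period (1,1,12,1,1,38); ℓ=6 even so k=5
k=0  a_k=19  p_k/q_k = 19/1
k=1  a_k=1  p_k/q_k = 20/1
k=2  a_k=1  p_k/q_k = 39/2
…
k=4  a_k=1  p_k/q_k = 527/27
k=5  a_k=1  p_k/q_k = 1015/52
fundamental: x₁=1015, y₁=52  (since 1030225 − 381·2704 = 1)

1015 52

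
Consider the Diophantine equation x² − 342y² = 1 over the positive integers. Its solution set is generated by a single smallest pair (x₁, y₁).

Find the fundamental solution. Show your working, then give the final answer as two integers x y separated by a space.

37 2

[18; 2,36] for √342; ℓ=2 ⇒ convergent index 1
k=0  a_k=18  p_k/q_k = 18/1
k=1  a_k=2  p_k/q_k = 37/2
fundamental: x₁=37, y₁=2  (since 1369 − 342·4 = 1)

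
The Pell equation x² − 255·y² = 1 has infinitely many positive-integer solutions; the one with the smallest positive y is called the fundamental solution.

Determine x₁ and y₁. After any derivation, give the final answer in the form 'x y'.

√255 = [15; 1,30, …], period ℓ=2 (even) → k=1
k=0  a_k=15  p_k/q_k = 15/1
k=1  a_k=1  p_k/q_k = 16/1
→ (16, 1).  Check: 16²=256, 255·1²=255, difference 1.

16 1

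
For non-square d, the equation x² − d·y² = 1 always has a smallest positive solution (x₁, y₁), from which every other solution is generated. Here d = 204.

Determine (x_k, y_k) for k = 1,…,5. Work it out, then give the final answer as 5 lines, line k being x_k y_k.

4999 350
49980001 3499300
499700044999 34986001050
4996000999920001 349790034998600
49950017497500124999 3497200734930001750

√204 → a₀=14, period (3,1,1,6,1,1,3,28); ℓ=8 even so k=7
a_0=14:  p_0=14·1+0=14,  q_0=14·0+1=1
a_1=3:  p_1=3·14+1=43,  q_1=3·1+0=3
a_2=1:  p_2=1·43+14=57,  q_2=1·3+1=4
…
a_6=1:  p_6=1·757+657=1414,  q_6=1·53+46=99
a_7=3:  p_7=3·1414+757=4999,  q_7=3·99+53=350
fundamental: x₁=4999, y₁=350  (since 24990001 − 204·122500 = 1)
(4999+350√204)^2 = 49980001 + 3499300√204
(4999+350√204)^3 = 499700044999 + 34986001050√204
(4999+350√204)^4 = 4996000999920001 + 349790034998600√204
(4999+350√204)^5 = 49950017497500124999 + 3497200734930001750√204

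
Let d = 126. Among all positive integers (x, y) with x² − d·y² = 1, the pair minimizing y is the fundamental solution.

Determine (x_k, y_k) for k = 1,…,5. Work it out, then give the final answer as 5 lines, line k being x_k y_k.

d=126: √d = [11; 4,2,4,22] (ℓ=4, even), read p_3/q_3
step 0: (11, 1)  from 11·(1,0) + (0,1)
…
step 2: (101, 9)  from 2·(45,4) + (11,1)
step 3: (449, 40)  from 4·(101,9) + (45,4)
→ (449, 40).  Check: 449²=201601, 126·40²=201600, difference 1.
k=2:  x_2 = 449·449+126·40·40 = 403201,  y_2 = 449·40+40·449 = 35920
k=3:  x_3 = 449·403201+126·40·35920 = 362074049,  y_3 = 449·35920+40·403201 = 32256120
k=4:  x_4 = 449·362074049+126·40·32256120 = 325142092801,  y_4 = 449·32256120+40·362074049 = 28965959840
k=5:  x_5 = 449·325142092801+126·40·28965959840 = 291977237261249,  y_5 = 449·28965959840+40·325142092801 = 26011399680200

449 40
403201 35920
362074049 32256120
325142092801 28965959840
291977237261249 26011399680200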